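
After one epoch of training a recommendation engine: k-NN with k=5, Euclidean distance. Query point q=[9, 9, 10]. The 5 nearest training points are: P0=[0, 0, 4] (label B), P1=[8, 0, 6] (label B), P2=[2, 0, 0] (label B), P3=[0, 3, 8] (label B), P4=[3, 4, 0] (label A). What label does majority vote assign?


d(q,P0) = 14.0712  (label B)
d(q,P1) = 9.8995  (label B)
d(q,P2) = 15.1658  (label B)
d(q,P3) = 11.0  (label B)
d(q,P4) = 12.6886  (label A)
Votes: A=1, B=4
Majority → B

B


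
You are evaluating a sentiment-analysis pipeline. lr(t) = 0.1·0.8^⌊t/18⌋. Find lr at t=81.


n_drops = ⌊81/18⌋ = 4
lr = 0.1·0.8^4 = 0.1·0.4096 = 0.04096

0.04096


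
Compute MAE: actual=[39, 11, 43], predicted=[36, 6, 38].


Absolute errors: |39-36|=3, |11-6|=5, |43-38|=5
Sum = 13
MAE = 13/3 = 13/3

13/3


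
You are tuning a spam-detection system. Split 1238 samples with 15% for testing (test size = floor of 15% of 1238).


Test = ⌊1238·15/100⌋ = 185
Train = 1238 - 185 = 1053

Train: 1053, Test: 185


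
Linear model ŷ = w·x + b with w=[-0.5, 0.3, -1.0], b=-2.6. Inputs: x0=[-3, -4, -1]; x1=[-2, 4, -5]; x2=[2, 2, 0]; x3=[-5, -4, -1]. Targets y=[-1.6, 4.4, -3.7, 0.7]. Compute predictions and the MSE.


ŷ0 = (-0.5)·(-3) + (0.3)·(-4) + (-1.0)·(-1) - 2.6 = -1.3
ŷ1 = (-0.5)·(-2) + (0.3)·(4) + (-1.0)·(-5) - 2.6 = 4.6
ŷ2 = (-0.5)·(2) + (0.3)·(2) + (-1.0)·(0) - 2.6 = -3.0
ŷ3 = (-0.5)·(-5) + (0.3)·(-4) + (-1.0)·(-1) - 2.6 = -0.3
errors² = [0.09, 0.04, 0.49, 1.0]
MSE = 1.6200/4 = 0.405

0.405


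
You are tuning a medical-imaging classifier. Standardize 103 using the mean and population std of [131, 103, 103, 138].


μ = 118.75, σ = 15.9433
z = (103 - 118.75)/15.9433 = -0.9879

-0.9879


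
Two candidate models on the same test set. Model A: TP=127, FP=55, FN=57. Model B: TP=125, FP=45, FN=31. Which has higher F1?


Model A: P=127/182=0.6978, R=127/184=0.6902, F1=2PR/(P+R)=2TP/(2TP+FP+FN)=254/366=0.694
Model B: P=125/170=0.7353, R=125/156=0.8013, F1=2PR/(P+R)=2TP/(2TP+FP+FN)=250/326=0.7669
0.694 < 0.7669 → Model B

Model B


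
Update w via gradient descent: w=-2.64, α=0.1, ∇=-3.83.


w_new = w - α·∇
= -2.64 - 0.1·-3.83
= -2.64 + 0.383
= -2.257

-2.257


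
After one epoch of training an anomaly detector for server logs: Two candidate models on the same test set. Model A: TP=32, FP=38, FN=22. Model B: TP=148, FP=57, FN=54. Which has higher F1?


Model A: P=32/70=0.4571, R=32/54=0.5926, F1=2PR/(P+R)=2TP/(2TP+FP+FN)=64/124=0.5161
Model B: P=148/205=0.722, R=148/202=0.7327, F1=2PR/(P+R)=2TP/(2TP+FP+FN)=296/407=0.7273
0.5161 < 0.7273 → Model B

Model B


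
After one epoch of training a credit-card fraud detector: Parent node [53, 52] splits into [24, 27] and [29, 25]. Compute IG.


Parent = [53, 52], H_parent = 0.9999
H_left = 0.9975 (n=51), H_right = 0.996 (n=54)
H_children = (51/105)·0.9975 + (54/105)·0.996 = 0.9967
IG = 0.9999 - 0.9967 = 0.0032

0.0032


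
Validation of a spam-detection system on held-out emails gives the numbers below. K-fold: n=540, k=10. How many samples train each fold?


Fold size = 540/10 = 54
Training per fold = 540 - 54 = 486

486


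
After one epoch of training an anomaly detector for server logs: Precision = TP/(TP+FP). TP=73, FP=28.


Precision = TP/(TP+FP)
= 73/(73+28)
= 73/101 = 72.28%

72.28%


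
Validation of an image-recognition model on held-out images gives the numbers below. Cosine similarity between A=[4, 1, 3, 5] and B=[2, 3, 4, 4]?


A·B = 4·2 + 1·3 + 3·4 + 5·4 = 43
‖A‖ = √51 = 7.1414, ‖B‖ = √45 = 6.7082
cos = 43/(√51·√45) = 43/√2295 = 0.8976

0.8976


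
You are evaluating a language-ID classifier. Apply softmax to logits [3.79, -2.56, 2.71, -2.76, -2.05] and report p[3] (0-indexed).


Exponentials: e^3.79=44.2564, e^-2.56=0.0773, e^2.71=15.0293, e^-2.76=0.0633, e^-2.05=0.1287
Sum = 59.555
Softmax = [0.7431, 0.0013, 0.2524, 0.0011, 0.0022]
p[3] = 0.0633/59.555 = 0.0011

0.0011


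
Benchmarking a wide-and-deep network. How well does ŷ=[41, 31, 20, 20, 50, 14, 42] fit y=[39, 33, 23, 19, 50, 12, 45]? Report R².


ȳ = 31.5714
SS_res = Σ(y-ŷ)² = 31
SS_tot = Σ(y-ȳ)² = 1191.71
R² = 1 - SS_res/SS_tot = 1 - 0.026 = 0.974

0.974


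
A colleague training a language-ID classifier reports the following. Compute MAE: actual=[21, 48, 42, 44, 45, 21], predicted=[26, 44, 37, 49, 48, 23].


Absolute errors: |21-26|=5, |48-44|=4, |42-37|=5, |44-49|=5, |45-48|=3, |21-23|=2
Sum = 24
MAE = 24/6 = 4

4


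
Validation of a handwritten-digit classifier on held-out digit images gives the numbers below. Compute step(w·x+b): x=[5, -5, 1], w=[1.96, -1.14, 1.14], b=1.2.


z = (5)·(1.96) + (-5)·(-1.14) + (1)·(1.14) + 1.2
  = 17.84
step(z) = 1 (z≥0)

1


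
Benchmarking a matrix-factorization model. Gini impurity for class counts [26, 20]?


Probabilities: [26/46, 20/46] ≈ [0.5652, 0.4348]
Σpᵢ² = (676 + 400)/46² = 1076/2116
Gini = 1 - Σpᵢ² = 1 - 1076/2116 = 0.4915

0.4915


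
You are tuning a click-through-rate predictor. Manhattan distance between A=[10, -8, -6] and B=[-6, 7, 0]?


d = |10+ 6| + |-8-7| + |-6-0|
  = 16 + 15 + 6
  = 37

37


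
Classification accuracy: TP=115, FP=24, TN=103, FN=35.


Accuracy = (TP+TN)/(TP+TN+FP+FN)
= (115+103)/(277)
= 218/277 = 78.7%

78.7%


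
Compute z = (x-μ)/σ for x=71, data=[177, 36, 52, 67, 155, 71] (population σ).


μ = 93, σ = 53.2134
z = (71 - 93)/53.2134 = -0.4134

-0.4134


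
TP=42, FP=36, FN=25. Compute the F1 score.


Precision = 42/78 = 0.5385
Recall = 42/67 = 0.6269
F1 = 2·P·R/(P+R) = 2·TP/(2·TP+FP+FN) = 84/(84+36+25) = 84/145 = 0.5793

0.5793


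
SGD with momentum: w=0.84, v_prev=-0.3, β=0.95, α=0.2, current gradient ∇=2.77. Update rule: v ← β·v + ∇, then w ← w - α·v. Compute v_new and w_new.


v_new = 0.95·-0.3 + 2.77 = -0.285 + 2.77 = 2.485
w_new = 0.84 - 0.2·2.485 = 0.84 - 0.497 = 0.343

v_new=2.485, w_new=0.343


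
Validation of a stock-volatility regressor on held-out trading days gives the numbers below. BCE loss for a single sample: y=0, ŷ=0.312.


BCE = -[y·ln(p) + (1-y)·ln(1-p)]
= -0 - 1·ln(1-0.312)
= -ln(0.688) = 0.374

0.374


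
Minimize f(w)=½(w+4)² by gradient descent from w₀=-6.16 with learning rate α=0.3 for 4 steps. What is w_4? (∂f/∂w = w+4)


step 1: grad = -6.16+4 = -2.16; w = -6.16 - 0.3·(-2.16) = -5.512
step 2: grad = -5.512+4 = -1.512; w = -5.512 - 0.3·(-1.512) = -5.0584
step 3: grad = -5.0584+4 = -1.0584; w = -5.0584 - 0.3·(-1.0584) = -4.74088
step 4: grad = -4.74088+4 = -0.74088; w = -4.74088 - 0.3·(-0.74088) = -4.518616

-4.518616


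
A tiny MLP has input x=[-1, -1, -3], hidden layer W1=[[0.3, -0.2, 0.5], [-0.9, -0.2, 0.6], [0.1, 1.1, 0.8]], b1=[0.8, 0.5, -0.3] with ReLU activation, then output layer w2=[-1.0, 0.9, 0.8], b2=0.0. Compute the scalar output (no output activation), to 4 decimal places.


z1[0] = (0.3)·(-1) + (-0.2)·(-1) + (0.5)·(-3) + 0.8 = -0.8
z1[1] = (-0.9)·(-1) + (-0.2)·(-1) + (0.6)·(-3) + 0.5 = -0.2
z1[2] = (0.1)·(-1) + (1.1)·(-1) + (0.8)·(-3) - 0.3 = -3.9
h = ReLU(z1) = [0.0, 0.0, 0.0]
output = (-1.0)·(0.0) + (0.9)·(0.0) + (0.8)·(0.0) + 0.0 = 0.0

0.0


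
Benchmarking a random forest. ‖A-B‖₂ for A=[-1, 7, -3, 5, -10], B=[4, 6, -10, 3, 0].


d = √((-1-4)² + (7-6)² + (-3+ 10)² + (5-3)² + (-10-0)²)
  = √(25 + 1 + 49 + 4 + 100)
  = √179 = 13.3791

13.3791


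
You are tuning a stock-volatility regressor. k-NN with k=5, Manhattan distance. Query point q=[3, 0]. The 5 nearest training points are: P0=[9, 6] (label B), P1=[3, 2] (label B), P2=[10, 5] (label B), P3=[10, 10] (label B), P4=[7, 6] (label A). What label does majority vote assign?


d(q,P0) = 12  (label B)
d(q,P1) = 2  (label B)
d(q,P2) = 12  (label B)
d(q,P3) = 17  (label B)
d(q,P4) = 10  (label A)
Votes: A=1, B=4
Majority → B

B


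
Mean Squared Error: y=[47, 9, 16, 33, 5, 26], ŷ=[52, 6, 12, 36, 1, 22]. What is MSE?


Squared errors: (47-52)²=25, (9-6)²=9, (16-12)²=16, (33-36)²=9, (5-1)²=16, (26-22)²=16
Sum = 91
MSE = 91/6 = 91/6

91/6


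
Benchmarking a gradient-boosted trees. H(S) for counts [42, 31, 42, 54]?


Probabilities: [42/169, 31/169, 42/169, 54/169] ≈ [0.2485, 0.1834, 0.2485, 0.3195]
H = -((42/169)·log₂(42/169) + (31/169)·log₂(31/169) + (42/169)·log₂(42/169) + (54/169)·log₂(54/169))
  = 1.9731 bits

1.9731 bits


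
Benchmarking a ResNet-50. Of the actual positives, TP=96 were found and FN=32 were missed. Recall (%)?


Recall = TP/(TP+FN)
= 96/(96+32)
= 96/128 = 75.0%

75.0%


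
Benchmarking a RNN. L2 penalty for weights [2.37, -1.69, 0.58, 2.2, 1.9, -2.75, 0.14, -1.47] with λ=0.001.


‖w‖₂² = (2.37)² + (-1.69)² + (0.58)² + (2.2)² + (1.9)² + (-2.75)² + (0.14)² + (-1.47)²
     = 5.6169 + 2.8561 + 0.3364 + 4.84 + 3.61 + 7.5625 + 0.0196 + 2.1609
     = 27.0024
λ·‖w‖₂² = 0.001·27.0024 = 0.027002

0.027002


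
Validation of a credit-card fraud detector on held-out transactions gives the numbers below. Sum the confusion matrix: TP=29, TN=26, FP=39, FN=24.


Total = TP + TN + FP + FN
= 29 + 26 + 39 + 24
= 118
(Predicted positive: 68, predicted negative: 50)

118


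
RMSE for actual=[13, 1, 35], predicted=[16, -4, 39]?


MSE = 50/3 = 16.6667
RMSE = √(50/3) = 4.0825

4.0825


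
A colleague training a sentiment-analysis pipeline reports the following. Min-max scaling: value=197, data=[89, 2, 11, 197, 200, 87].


min=2, max=200
(197-2)/(200-2) = 195/198 = 0.9848

0.9848


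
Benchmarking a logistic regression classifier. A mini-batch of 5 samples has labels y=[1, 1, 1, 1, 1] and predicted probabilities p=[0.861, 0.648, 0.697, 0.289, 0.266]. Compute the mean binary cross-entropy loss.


L[0] = -ln(0.861) = 0.1497
L[1] = -ln(0.648) = 0.4339
L[2] = -ln(0.697) = 0.361
L[3] = -ln(0.289) = 1.2413
L[4] = -ln(0.266) = 1.3243
mean = (0.1497 + 0.4339 + 0.361 + 1.2413 + 1.3243)/5 = 0.702

0.702


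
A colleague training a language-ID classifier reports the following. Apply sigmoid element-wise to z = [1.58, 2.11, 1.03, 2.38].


σ(1.58) = 1/(1+e^-1.58) = 0.8292
σ(2.11) = 1/(1+e^-2.11) = 0.8919
σ(1.03) = 1/(1+e^-1.03) = 0.7369
σ(2.38) = 1/(1+e^-2.38) = 0.9153
result = [0.8292, 0.8919, 0.7369, 0.9153]

[0.8292, 0.8919, 0.7369, 0.9153]


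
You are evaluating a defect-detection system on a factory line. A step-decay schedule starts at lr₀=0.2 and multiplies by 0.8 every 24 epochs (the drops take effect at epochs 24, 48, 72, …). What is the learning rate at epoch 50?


n_drops = ⌊50/24⌋ = 2
lr = 0.2·0.8^2 = 0.2·0.64 = 0.128

0.128


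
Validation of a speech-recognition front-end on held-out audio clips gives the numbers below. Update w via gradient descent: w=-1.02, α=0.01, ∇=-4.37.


w_new = w - α·∇
= -1.02 - 0.01·-4.37
= -1.02 + 0.0437
= -0.9763

-0.9763


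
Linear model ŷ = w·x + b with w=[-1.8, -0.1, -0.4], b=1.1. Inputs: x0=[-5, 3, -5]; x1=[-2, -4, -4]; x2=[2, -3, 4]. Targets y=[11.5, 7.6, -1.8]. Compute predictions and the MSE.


ŷ0 = (-1.8)·(-5) + (-0.1)·(3) + (-0.4)·(-5) + 1.1 = 11.8
ŷ1 = (-1.8)·(-2) + (-0.1)·(-4) + (-0.4)·(-4) + 1.1 = 6.7
ŷ2 = (-1.8)·(2) + (-0.1)·(-3) + (-0.4)·(4) + 1.1 = -3.8
errors² = [0.09, 0.81, 4.0]
MSE = 4.9000/3 = 1.6333

1.6333


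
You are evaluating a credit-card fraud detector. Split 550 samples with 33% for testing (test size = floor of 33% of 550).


Test = ⌊550·33/100⌋ = 181
Train = 550 - 181 = 369

Train: 369, Test: 181


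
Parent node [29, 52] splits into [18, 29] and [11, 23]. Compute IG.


Parent = [29, 52], H_parent = 0.941
H_left = 0.9601 (n=47), H_right = 0.9082 (n=34)
H_children = (47/81)·0.9601 + (34/81)·0.9082 = 0.9383
IG = 0.941 - 0.9383 = 0.0027

0.0027


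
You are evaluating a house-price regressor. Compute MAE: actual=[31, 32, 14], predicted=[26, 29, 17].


Absolute errors: |31-26|=5, |32-29|=3, |14-17|=3
Sum = 11
MAE = 11/3 = 11/3

11/3


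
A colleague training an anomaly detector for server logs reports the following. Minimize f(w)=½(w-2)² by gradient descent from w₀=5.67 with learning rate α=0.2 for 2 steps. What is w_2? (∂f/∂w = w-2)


step 1: grad = 5.67-2 = 3.67; w = 5.67 - 0.2·(3.67) = 4.936
step 2: grad = 4.936-2 = 2.936; w = 4.936 - 0.2·(2.936) = 4.3488

4.3488


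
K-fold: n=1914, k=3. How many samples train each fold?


Fold size = 1914/3 = 638
Training per fold = 1914 - 638 = 1276

1276


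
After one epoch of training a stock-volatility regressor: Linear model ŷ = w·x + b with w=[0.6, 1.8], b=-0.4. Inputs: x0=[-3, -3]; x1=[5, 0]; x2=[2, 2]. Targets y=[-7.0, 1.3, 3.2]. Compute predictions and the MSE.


ŷ0 = (0.6)·(-3) + (1.8)·(-3) - 0.4 = -7.6
ŷ1 = (0.6)·(5) + (1.8)·(0) - 0.4 = 2.6
ŷ2 = (0.6)·(2) + (1.8)·(2) - 0.4 = 4.4
errors² = [0.36, 1.69, 1.44]
MSE = 3.4900/3 = 1.1633

1.1633


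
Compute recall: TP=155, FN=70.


Recall = TP/(TP+FN)
= 155/(155+70)
= 155/225 = 68.89%

68.89%


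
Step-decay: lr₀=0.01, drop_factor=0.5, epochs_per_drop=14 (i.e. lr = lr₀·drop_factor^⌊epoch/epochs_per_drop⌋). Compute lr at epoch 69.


n_drops = ⌊69/14⌋ = 4
lr = 0.01·0.5^4 = 0.01·0.0625 = 0.000625

0.000625


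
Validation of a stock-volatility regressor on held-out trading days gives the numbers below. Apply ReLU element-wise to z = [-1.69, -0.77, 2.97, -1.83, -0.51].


ReLU(-1.69) = max(0, -1.69) = 0.0
ReLU(-0.77) = max(0, -0.77) = 0.0
ReLU(2.97) = max(0, 2.97) = 2.97
ReLU(-1.83) = max(0, -1.83) = 0.0
ReLU(-0.51) = max(0, -0.51) = 0.0
result = [0.0, 0.0, 2.97, 0.0, 0.0]

[0.0, 0.0, 2.97, 0.0, 0.0]


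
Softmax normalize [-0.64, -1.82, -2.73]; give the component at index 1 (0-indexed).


Exponentials: e^-0.64=0.5273, e^-1.82=0.162, e^-2.73=0.0652
Sum = 0.7545
Softmax = [0.6988, 0.2147, 0.0864]
p[1] = 0.162/0.7545 = 0.2147

0.2147


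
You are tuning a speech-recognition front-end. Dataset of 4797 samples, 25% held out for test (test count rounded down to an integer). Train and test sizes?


Test = ⌊4797·25/100⌋ = 1199
Train = 4797 - 1199 = 3598

Train: 3598, Test: 1199


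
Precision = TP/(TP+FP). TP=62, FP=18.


Precision = TP/(TP+FP)
= 62/(62+18)
= 62/80 = 77.5%

77.5%


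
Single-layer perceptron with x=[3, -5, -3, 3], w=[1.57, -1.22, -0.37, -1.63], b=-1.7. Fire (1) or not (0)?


z = (3)·(1.57) + (-5)·(-1.22) + (-3)·(-0.37) + (3)·(-1.63) - 1.7
  = 5.33
step(z) = 1 (z≥0)

1


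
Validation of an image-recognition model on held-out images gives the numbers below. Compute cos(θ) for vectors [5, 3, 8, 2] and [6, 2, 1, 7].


A·B = 5·6 + 3·2 + 8·1 + 2·7 = 58
‖A‖ = √102 = 10.0995, ‖B‖ = √90 = 9.4868
cos = 58/(√102·√90) = 58/√9180 = 0.6054

0.6054


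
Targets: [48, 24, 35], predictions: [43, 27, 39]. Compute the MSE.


Squared errors: (48-43)²=25, (24-27)²=9, (35-39)²=16
Sum = 50
MSE = 50/3 = 50/3

50/3


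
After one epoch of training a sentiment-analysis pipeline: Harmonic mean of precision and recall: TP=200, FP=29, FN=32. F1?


Precision = 200/229 = 0.8734
Recall = 200/232 = 0.8621
F1 = 2·P·R/(P+R) = 2·TP/(2·TP+FP+FN) = 400/(400+29+32) = 400/461 = 0.8677

0.8677


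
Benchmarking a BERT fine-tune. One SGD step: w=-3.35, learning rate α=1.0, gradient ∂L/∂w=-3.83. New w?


w_new = w - α·∇
= -3.35 - 1.0·-3.83
= -3.35 + 3.83
= 0.48

0.48


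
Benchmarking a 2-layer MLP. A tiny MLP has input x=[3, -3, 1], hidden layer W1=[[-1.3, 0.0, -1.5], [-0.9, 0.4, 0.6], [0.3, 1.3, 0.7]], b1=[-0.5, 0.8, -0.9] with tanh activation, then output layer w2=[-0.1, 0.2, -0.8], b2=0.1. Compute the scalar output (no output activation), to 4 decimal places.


z1[0] = (-1.3)·(3) + (0.0)·(-3) + (-1.5)·(1) - 0.5 = -5.9
z1[1] = (-0.9)·(3) + (0.4)·(-3) + (0.6)·(1) + 0.8 = -2.5
z1[2] = (0.3)·(3) + (1.3)·(-3) + (0.7)·(1) - 0.9 = -3.2
h = tanh(z1) = [-1.0, -0.9866, -0.9967]
output = (-0.1)·(-1.0) + (0.2)·(-0.9866) + (-0.8)·(-0.9967) + 0.1 = 0.8

0.8


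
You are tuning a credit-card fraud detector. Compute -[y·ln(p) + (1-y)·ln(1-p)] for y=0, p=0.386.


BCE = -[y·ln(p) + (1-y)·ln(1-p)]
= -0 - 1·ln(1-0.386)
= -ln(0.614) = 0.4878

0.4878


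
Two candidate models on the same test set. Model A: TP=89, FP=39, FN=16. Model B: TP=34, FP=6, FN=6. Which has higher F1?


Model A: P=89/128=0.6953, R=89/105=0.8476, F1=2PR/(P+R)=2TP/(2TP+FP+FN)=178/233=0.7639
Model B: P=34/40=0.85, R=34/40=0.85, F1=2PR/(P+R)=2TP/(2TP+FP+FN)=68/80=0.85
0.7639 < 0.85 → Model B

Model B


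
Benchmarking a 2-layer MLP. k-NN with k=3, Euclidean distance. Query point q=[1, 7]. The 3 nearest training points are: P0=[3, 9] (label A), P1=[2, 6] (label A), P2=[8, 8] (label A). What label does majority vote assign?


d(q,P0) = 2.8284  (label A)
d(q,P1) = 1.4142  (label A)
d(q,P2) = 7.0711  (label A)
Votes: A=3, B=0
Majority → A

A


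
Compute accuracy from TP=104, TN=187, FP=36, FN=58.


Accuracy = (TP+TN)/(TP+TN+FP+FN)
= (104+187)/(385)
= 291/385 = 75.58%

75.58%


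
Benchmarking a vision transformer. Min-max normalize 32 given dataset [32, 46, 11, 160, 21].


min=11, max=160
(32-11)/(160-11) = 21/149 = 0.1409

0.1409


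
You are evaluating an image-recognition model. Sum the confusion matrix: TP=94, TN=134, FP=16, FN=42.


Total = TP + TN + FP + FN
= 94 + 134 + 16 + 42
= 286
(Predicted positive: 110, predicted negative: 176)

286


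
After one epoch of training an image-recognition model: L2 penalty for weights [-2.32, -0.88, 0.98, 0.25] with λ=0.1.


‖w‖₂² = (-2.32)² + (-0.88)² + (0.98)² + (0.25)²
     = 5.3824 + 0.7744 + 0.9604 + 0.0625
     = 7.1797
λ·‖w‖₂² = 0.1·7.1797 = 0.71797

0.71797


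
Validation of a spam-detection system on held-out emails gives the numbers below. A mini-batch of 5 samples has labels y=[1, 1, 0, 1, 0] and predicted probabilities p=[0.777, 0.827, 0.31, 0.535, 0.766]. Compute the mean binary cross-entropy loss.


L[0] = -ln(0.777) = 0.2523
L[1] = -ln(0.827) = 0.19
L[2] = -ln(1-0.31) = -ln(0.69) = 0.3711
L[3] = -ln(0.535) = 0.6255
L[4] = -ln(1-0.766) = -ln(0.234) = 1.4524
mean = (0.2523 + 0.19 + 0.3711 + 0.6255 + 1.4524)/5 = 0.5783

0.5783


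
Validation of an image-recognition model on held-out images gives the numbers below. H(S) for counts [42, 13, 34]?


Probabilities: [42/89, 13/89, 34/89] ≈ [0.4719, 0.1461, 0.382]
H = -((42/89)·log₂(42/89) + (13/89)·log₂(13/89) + (34/89)·log₂(34/89))
  = 1.447 bits

1.447 bits


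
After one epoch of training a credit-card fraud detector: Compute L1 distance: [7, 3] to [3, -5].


d = |7-3| + |3+ 5|
  = 4 + 8
  = 12

12


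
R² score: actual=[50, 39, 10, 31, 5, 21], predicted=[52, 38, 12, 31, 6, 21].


ȳ = 26
SS_res = Σ(y-ŷ)² = 10
SS_tot = Σ(y-ȳ)² = 1492
R² = 1 - SS_res/SS_tot = 1 - 0.0067 = 0.9933

0.9933


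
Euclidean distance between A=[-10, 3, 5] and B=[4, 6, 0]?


d = √((-10-4)² + (3-6)² + (5-0)²)
  = √(196 + 9 + 25)
  = √230 = 15.1658

15.1658


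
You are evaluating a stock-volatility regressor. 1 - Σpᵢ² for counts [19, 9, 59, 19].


Probabilities: [19/106, 9/106, 59/106, 19/106] ≈ [0.1792, 0.0849, 0.5566, 0.1792]
Σpᵢ² = (361 + 81 + 3481 + 361)/106² = 4284/11236
Gini = 1 - Σpᵢ² = 1 - 4284/11236 = 0.6187

0.6187


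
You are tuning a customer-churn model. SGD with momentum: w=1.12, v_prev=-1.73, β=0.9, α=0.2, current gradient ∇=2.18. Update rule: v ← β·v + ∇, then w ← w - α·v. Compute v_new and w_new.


v_new = 0.9·-1.73 + 2.18 = -1.557 + 2.18 = 0.623
w_new = 1.12 - 0.2·0.623 = 1.12 - 0.1246 = 0.9954

v_new=0.623, w_new=0.9954


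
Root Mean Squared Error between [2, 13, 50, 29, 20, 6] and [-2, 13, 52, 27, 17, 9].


MSE = 42/6 = 7
RMSE = √(42/6) = 2.6458

2.6458


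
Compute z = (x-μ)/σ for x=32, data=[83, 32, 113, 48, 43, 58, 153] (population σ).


μ = 75.7143, σ = 40.4959
z = (32 - 75.7143)/40.4959 = -1.0795

-1.0795


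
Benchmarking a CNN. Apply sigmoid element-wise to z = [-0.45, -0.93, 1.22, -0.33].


σ(-0.45) = 1/(1+e^0.45) = 0.3894
σ(-0.93) = 1/(1+e^0.93) = 0.2829
σ(1.22) = 1/(1+e^-1.22) = 0.7721
σ(-0.33) = 1/(1+e^0.33) = 0.4182
result = [0.3894, 0.2829, 0.7721, 0.4182]

[0.3894, 0.2829, 0.7721, 0.4182]


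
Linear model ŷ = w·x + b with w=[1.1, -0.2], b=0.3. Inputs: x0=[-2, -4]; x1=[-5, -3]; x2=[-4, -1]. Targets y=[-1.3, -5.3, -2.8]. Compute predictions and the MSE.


ŷ0 = (1.1)·(-2) + (-0.2)·(-4) + 0.3 = -1.1
ŷ1 = (1.1)·(-5) + (-0.2)·(-3) + 0.3 = -4.6
ŷ2 = (1.1)·(-4) + (-0.2)·(-1) + 0.3 = -3.9
errors² = [0.04, 0.49, 1.21]
MSE = 1.7400/3 = 0.58

0.58


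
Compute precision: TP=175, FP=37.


Precision = TP/(TP+FP)
= 175/(175+37)
= 175/212 = 82.55%

82.55%


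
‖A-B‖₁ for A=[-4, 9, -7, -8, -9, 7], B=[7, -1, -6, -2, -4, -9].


d = |-4-7| + |9+ 1| + |-7+ 6| + |-8+ 2| + |-9+ 4| + |7+ 9|
  = 11 + 10 + 1 + 6 + 5 + 16
  = 49

49


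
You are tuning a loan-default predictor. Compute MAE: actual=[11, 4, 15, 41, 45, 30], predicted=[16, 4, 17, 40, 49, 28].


Absolute errors: |11-16|=5, |4-4|=0, |15-17|=2, |41-40|=1, |45-49|=4, |30-28|=2
Sum = 14
MAE = 14/6 = 7/3

7/3


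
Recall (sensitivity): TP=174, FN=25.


Recall = TP/(TP+FN)
= 174/(174+25)
= 174/199 = 87.44%

87.44%


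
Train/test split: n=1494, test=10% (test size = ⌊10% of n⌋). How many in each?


Test = ⌊1494·10/100⌋ = 149
Train = 1494 - 149 = 1345

Train: 1345, Test: 149


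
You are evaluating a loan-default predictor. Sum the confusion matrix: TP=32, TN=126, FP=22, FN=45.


Total = TP + TN + FP + FN
= 32 + 126 + 22 + 45
= 225
(Predicted positive: 54, predicted negative: 171)

225


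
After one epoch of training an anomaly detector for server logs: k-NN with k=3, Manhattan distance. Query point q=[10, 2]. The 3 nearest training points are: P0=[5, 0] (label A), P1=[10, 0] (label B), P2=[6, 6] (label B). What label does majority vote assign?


d(q,P0) = 7  (label A)
d(q,P1) = 2  (label B)
d(q,P2) = 8  (label B)
Votes: A=1, B=2
Majority → B

B


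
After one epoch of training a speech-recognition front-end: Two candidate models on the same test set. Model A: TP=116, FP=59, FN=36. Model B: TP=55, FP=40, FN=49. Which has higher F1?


Model A: P=116/175=0.6629, R=116/152=0.7632, F1=2PR/(P+R)=2TP/(2TP+FP+FN)=232/327=0.7095
Model B: P=55/95=0.5789, R=55/104=0.5288, F1=2PR/(P+R)=2TP/(2TP+FP+FN)=110/199=0.5528
0.7095 > 0.5528 → Model A

Model A


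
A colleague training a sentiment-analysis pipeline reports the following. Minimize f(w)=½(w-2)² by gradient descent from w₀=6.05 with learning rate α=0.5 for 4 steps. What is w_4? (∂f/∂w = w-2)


step 1: grad = 6.05-2 = 4.05; w = 6.05 - 0.5·(4.05) = 4.025
step 2: grad = 4.025-2 = 2.025; w = 4.025 - 0.5·(2.025) = 3.0125
step 3: grad = 3.0125-2 = 1.0125; w = 3.0125 - 0.5·(1.0125) = 2.50625
step 4: grad = 2.50625-2 = 0.50625; w = 2.50625 - 0.5·(0.50625) = 2.253125

2.253125


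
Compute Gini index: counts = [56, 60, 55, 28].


Probabilities: [56/199, 60/199, 55/199, 28/199] ≈ [0.2814, 0.3015, 0.2764, 0.1407]
Σpᵢ² = (3136 + 3600 + 3025 + 784)/199² = 10545/39601
Gini = 1 - Σpᵢ² = 1 - 10545/39601 = 0.7337

0.7337


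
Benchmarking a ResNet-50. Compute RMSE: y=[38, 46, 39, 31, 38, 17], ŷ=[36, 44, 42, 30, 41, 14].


MSE = 36/6 = 6
RMSE = √(36/6) = 2.4495

2.4495


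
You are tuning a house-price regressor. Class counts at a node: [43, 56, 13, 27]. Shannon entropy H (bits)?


Probabilities: [43/139, 56/139, 13/139, 27/139] ≈ [0.3094, 0.4029, 0.0935, 0.1942]
H = -((43/139)·log₂(43/139) + (56/139)·log₂(56/139) + (13/139)·log₂(13/139) + (27/139)·log₂(27/139))
  = 1.831 bits

1.831 bits


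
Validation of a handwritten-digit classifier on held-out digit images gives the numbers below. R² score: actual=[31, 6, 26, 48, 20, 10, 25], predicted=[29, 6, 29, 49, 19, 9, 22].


ȳ = 23.7143
SS_res = Σ(y-ŷ)² = 25
SS_tot = Σ(y-ȳ)² = 1165.43
R² = 1 - SS_res/SS_tot = 1 - 0.0215 = 0.9785

0.9785


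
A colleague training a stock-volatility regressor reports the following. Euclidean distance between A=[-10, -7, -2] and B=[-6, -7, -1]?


d = √((-10+ 6)² + (-7+ 7)² + (-2+ 1)²)
  = √(16 + 0 + 1)
  = √17 = 4.1231

4.1231


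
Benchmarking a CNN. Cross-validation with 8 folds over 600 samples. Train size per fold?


Fold size = 600/8 = 75
Training per fold = 600 - 75 = 525

525


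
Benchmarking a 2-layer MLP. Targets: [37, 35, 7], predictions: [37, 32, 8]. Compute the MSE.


Squared errors: (37-37)²=0, (35-32)²=9, (7-8)²=1
Sum = 10
MSE = 10/3 = 10/3

10/3


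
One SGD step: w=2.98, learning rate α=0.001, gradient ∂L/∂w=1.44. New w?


w_new = w - α·∇
= 2.98 - 0.001·1.44
= 2.98 - 0.00144
= 2.97856

2.97856


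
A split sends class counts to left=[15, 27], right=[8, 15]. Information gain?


Parent = [23, 42], H_parent = 0.9375
H_left = 0.9403 (n=42), H_right = 0.9321 (n=23)
H_children = (42/65)·0.9403 + (23/65)·0.9321 = 0.9374
IG = 0.9375 - 0.9374 = 0.0001

0.0001


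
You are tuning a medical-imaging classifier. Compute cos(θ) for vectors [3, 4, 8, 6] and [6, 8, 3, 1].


A·B = 3·6 + 4·8 + 8·3 + 6·1 = 80
‖A‖ = √125 = 11.1803, ‖B‖ = √110 = 10.4881
cos = 80/(√125·√110) = 80/√13750 = 0.6822

0.6822


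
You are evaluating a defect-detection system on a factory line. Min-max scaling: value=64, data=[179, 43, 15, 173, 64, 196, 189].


min=15, max=196
(64-15)/(196-15) = 49/181 = 0.2707

0.2707


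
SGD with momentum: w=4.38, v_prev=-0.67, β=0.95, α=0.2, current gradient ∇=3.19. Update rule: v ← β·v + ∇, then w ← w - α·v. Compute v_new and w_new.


v_new = 0.95·-0.67 + 3.19 = -0.6365 + 3.19 = 2.5535
w_new = 4.38 - 0.2·2.5535 = 4.38 - 0.5107 = 3.8693

v_new=2.5535, w_new=3.8693


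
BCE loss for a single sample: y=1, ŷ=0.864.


BCE = -[y·ln(p) + (1-y)·ln(1-p)]
= -1·ln(0.864) - 0
= -ln(0.864) = 0.1462

0.1462


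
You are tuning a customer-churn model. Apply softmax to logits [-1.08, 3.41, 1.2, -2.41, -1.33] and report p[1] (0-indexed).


Exponentials: e^-1.08=0.3396, e^3.41=30.2652, e^1.2=3.3201, e^-2.41=0.0898, e^-1.33=0.2645
Sum = 34.2792
Softmax = [0.0099, 0.8829, 0.0969, 0.0026, 0.0077]
p[1] = 30.2652/34.2792 = 0.8829

0.8829


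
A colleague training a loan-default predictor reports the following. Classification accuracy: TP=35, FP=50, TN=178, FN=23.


Accuracy = (TP+TN)/(TP+TN+FP+FN)
= (35+178)/(286)
= 213/286 = 74.48%

74.48%


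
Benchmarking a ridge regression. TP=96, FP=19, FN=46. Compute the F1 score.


Precision = 96/115 = 0.8348
Recall = 96/142 = 0.6761
F1 = 2·P·R/(P+R) = 2·TP/(2·TP+FP+FN) = 192/(192+19+46) = 192/257 = 0.7471

0.7471


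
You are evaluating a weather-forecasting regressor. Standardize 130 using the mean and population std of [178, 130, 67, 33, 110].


μ = 103.6, σ = 50.194
z = (130 - 103.6)/50.194 = 0.526

0.526


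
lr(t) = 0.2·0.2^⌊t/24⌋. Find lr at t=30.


n_drops = ⌊30/24⌋ = 1
lr = 0.2·0.2^1 = 0.2·0.2 = 0.04

0.04


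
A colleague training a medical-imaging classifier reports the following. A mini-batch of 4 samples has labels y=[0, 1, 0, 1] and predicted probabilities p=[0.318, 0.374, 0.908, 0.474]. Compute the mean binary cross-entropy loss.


L[0] = -ln(1-0.318) = -ln(0.682) = 0.3827
L[1] = -ln(0.374) = 0.9835
L[2] = -ln(1-0.908) = -ln(0.092) = 2.386
L[3] = -ln(0.474) = 0.7465
mean = (0.3827 + 0.9835 + 2.386 + 0.7465)/4 = 1.1247

1.1247


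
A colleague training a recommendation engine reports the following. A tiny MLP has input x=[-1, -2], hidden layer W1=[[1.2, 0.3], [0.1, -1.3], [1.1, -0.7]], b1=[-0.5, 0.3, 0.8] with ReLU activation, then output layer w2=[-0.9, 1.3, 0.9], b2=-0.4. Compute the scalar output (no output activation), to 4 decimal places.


z1[0] = (1.2)·(-1) + (0.3)·(-2) - 0.5 = -2.3
z1[1] = (0.1)·(-1) + (-1.3)·(-2) + 0.3 = 2.8
z1[2] = (1.1)·(-1) + (-0.7)·(-2) + 0.8 = 1.1
h = ReLU(z1) = [0.0, 2.8, 1.1]
output = (-0.9)·(0.0) + (1.3)·(2.8) + (0.9)·(1.1) - 0.4 = 4.23

4.23


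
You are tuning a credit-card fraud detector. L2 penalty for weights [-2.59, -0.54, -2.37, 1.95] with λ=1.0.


‖w‖₂² = (-2.59)² + (-0.54)² + (-2.37)² + (1.95)²
     = 6.7081 + 0.2916 + 5.6169 + 3.8025
     = 16.4191
λ·‖w‖₂² = 1.0·16.4191 = 16.4191

16.4191


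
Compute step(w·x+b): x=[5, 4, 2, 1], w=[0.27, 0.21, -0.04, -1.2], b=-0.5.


z = (5)·(0.27) + (4)·(0.21) + (2)·(-0.04) + (1)·(-1.2) - 0.5
  = 0.41
step(z) = 1 (z≥0)

1


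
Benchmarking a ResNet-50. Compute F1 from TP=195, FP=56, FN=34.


Precision = 195/251 = 0.7769
Recall = 195/229 = 0.8515
F1 = 2·P·R/(P+R) = 2·TP/(2·TP+FP+FN) = 390/(390+56+34) = 390/480 = 0.8125

0.8125


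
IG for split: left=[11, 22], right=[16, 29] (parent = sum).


Parent = [27, 51], H_parent = 0.9306
H_left = 0.9183 (n=33), H_right = 0.9389 (n=45)
H_children = (33/78)·0.9183 + (45/78)·0.9389 = 0.9302
IG = 0.9306 - 0.9302 = 0.0004

0.0004


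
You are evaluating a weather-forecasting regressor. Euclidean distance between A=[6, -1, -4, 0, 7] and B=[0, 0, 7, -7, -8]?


d = √((6-0)² + (-1-0)² + (-4-7)² + (0+ 7)² + (7+ 8)²)
  = √(36 + 1 + 121 + 49 + 225)
  = √432 = 20.7846

20.7846


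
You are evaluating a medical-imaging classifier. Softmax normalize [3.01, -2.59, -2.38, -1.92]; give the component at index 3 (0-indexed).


Exponentials: e^3.01=20.2874, e^-2.59=0.075, e^-2.38=0.0926, e^-1.92=0.1466
Sum = 20.6016
Softmax = [0.9847, 0.0036, 0.0045, 0.0071]
p[3] = 0.1466/20.6016 = 0.0071

0.0071


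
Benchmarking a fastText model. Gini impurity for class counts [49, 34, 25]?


Probabilities: [49/108, 34/108, 25/108] ≈ [0.4537, 0.3148, 0.2315]
Σpᵢ² = (2401 + 1156 + 625)/108² = 4182/11664
Gini = 1 - Σpᵢ² = 1 - 4182/11664 = 0.6415

0.6415


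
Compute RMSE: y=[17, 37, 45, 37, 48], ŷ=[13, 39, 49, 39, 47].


MSE = 41/5 = 8.2
RMSE = √(41/5) = 2.8636

2.8636


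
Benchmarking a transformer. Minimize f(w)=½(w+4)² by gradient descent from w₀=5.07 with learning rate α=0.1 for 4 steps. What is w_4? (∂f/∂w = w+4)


step 1: grad = 5.07+4 = 9.07; w = 5.07 - 0.1·(9.07) = 4.163
step 2: grad = 4.163+4 = 8.163; w = 4.163 - 0.1·(8.163) = 3.3467
step 3: grad = 3.3467+4 = 7.3467; w = 3.3467 - 0.1·(7.3467) = 2.61203
step 4: grad = 2.61203+4 = 6.61203; w = 2.61203 - 0.1·(6.61203) = 1.950827

1.950827


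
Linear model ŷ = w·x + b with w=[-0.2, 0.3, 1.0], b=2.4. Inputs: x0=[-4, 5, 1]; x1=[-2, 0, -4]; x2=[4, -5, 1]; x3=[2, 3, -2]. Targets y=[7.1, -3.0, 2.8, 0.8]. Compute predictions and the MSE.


ŷ0 = (-0.2)·(-4) + (0.3)·(5) + (1.0)·(1) + 2.4 = 5.7
ŷ1 = (-0.2)·(-2) + (0.3)·(0) + (1.0)·(-4) + 2.4 = -1.2
ŷ2 = (-0.2)·(4) + (0.3)·(-5) + (1.0)·(1) + 2.4 = 1.1
ŷ3 = (-0.2)·(2) + (0.3)·(3) + (1.0)·(-2) + 2.4 = 0.9
errors² = [1.96, 3.24, 2.89, 0.01]
MSE = 8.1000/4 = 2.025

2.025


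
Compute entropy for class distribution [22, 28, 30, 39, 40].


Probabilities: [22/159, 28/159, 30/159, 39/159, 40/159] ≈ [0.1384, 0.1761, 0.1887, 0.2453, 0.2516]
H = -((22/159)·log₂(22/159) + (28/159)·log₂(28/159) + (30/159)·log₂(30/159) + (39/159)·log₂(39/159) + (40/159)·log₂(40/159))
  = 2.2882 bits

2.2882 bits


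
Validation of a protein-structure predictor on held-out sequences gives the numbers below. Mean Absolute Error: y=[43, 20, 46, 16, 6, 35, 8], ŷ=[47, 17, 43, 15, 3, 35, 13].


Absolute errors: |43-47|=4, |20-17|=3, |46-43|=3, |16-15|=1, |6-3|=3, |35-35|=0, |8-13|=5
Sum = 19
MAE = 19/7 = 19/7

19/7


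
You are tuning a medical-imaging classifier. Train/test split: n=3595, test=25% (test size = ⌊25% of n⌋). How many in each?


Test = ⌊3595·25/100⌋ = 898
Train = 3595 - 898 = 2697

Train: 2697, Test: 898


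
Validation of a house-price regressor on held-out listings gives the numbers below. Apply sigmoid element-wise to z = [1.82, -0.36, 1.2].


σ(1.82) = 1/(1+e^-1.82) = 0.8606
σ(-0.36) = 1/(1+e^0.36) = 0.411
σ(1.2) = 1/(1+e^-1.2) = 0.7685
result = [0.8606, 0.411, 0.7685]

[0.8606, 0.411, 0.7685]


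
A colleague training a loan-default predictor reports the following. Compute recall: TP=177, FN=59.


Recall = TP/(TP+FN)
= 177/(177+59)
= 177/236 = 75.0%

75.0%


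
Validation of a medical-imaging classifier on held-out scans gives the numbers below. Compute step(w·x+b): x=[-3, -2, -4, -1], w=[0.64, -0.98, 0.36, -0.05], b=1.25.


z = (-3)·(0.64) + (-2)·(-0.98) + (-4)·(0.36) + (-1)·(-0.05) + 1.25
  = -0.1
step(z) = 0 (z<0)

0


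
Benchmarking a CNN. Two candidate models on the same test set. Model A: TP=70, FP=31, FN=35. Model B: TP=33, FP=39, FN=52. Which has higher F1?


Model A: P=70/101=0.6931, R=70/105=0.6667, F1=2PR/(P+R)=2TP/(2TP+FP+FN)=140/206=0.6796
Model B: P=33/72=0.4583, R=33/85=0.3882, F1=2PR/(P+R)=2TP/(2TP+FP+FN)=66/157=0.4204
0.6796 > 0.4204 → Model A

Model A


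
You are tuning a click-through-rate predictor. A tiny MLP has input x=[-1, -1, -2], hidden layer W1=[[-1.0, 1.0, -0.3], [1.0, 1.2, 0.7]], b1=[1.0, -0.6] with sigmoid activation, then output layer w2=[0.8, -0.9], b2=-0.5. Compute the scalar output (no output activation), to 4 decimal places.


z1[0] = (-1.0)·(-1) + (1.0)·(-1) + (-0.3)·(-2) + 1.0 = 1.6
z1[1] = (1.0)·(-1) + (1.2)·(-1) + (0.7)·(-2) - 0.6 = -4.2
h = sigmoid(z1) = [0.832, 0.0148]
output = (0.8)·(0.832) + (-0.9)·(0.0148) - 0.5 = 0.1523

0.1523


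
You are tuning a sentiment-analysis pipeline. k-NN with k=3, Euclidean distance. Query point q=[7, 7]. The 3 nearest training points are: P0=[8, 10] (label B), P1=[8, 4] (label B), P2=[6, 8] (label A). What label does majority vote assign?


d(q,P0) = 3.1623  (label B)
d(q,P1) = 3.1623  (label B)
d(q,P2) = 1.4142  (label A)
Votes: A=1, B=2
Majority → B

B


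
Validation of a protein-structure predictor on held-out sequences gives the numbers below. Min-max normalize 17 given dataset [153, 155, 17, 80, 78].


min=17, max=155
(17-17)/(155-17) = 0/138 = 0.0

0.0


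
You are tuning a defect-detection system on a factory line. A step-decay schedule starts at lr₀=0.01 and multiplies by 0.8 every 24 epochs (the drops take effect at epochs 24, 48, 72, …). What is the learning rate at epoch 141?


n_drops = ⌊141/24⌋ = 5
lr = 0.01·0.8^5 = 0.01·0.32768 = 0.0032768

0.0032768


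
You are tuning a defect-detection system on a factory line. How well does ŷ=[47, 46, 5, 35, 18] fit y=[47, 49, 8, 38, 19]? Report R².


ȳ = 32.2
SS_res = Σ(y-ŷ)² = 28
SS_tot = Σ(y-ȳ)² = 1294.8
R² = 1 - SS_res/SS_tot = 1 - 0.0216 = 0.9784

0.9784


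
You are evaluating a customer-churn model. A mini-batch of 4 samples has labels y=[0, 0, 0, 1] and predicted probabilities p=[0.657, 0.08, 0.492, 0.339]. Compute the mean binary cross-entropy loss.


L[0] = -ln(1-0.657) = -ln(0.343) = 1.07
L[1] = -ln(1-0.08) = -ln(0.92) = 0.0834
L[2] = -ln(1-0.492) = -ln(0.508) = 0.6773
L[3] = -ln(0.339) = 1.0818
mean = (1.07 + 0.0834 + 0.6773 + 1.0818)/4 = 0.7281

0.7281


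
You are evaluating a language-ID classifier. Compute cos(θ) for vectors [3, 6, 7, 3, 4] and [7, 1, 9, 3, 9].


A·B = 3·7 + 6·1 + 7·9 + 3·3 + 4·9 = 135
‖A‖ = √119 = 10.9087, ‖B‖ = √221 = 14.8661
cos = 135/(√119·√221) = 135/√26299 = 0.8325

0.8325


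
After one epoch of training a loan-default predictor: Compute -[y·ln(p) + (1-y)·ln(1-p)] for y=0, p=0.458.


BCE = -[y·ln(p) + (1-y)·ln(1-p)]
= -0 - 1·ln(1-0.458)
= -ln(0.542) = 0.6125

0.6125


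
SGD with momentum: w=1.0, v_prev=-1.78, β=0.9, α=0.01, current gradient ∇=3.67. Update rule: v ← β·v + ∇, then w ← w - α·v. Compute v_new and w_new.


v_new = 0.9·-1.78 + 3.67 = -1.602 + 3.67 = 2.068
w_new = 1.0 - 0.01·2.068 = 1.0 - 0.02068 = 0.97932

v_new=2.068, w_new=0.97932


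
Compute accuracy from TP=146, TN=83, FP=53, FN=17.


Accuracy = (TP+TN)/(TP+TN+FP+FN)
= (146+83)/(299)
= 229/299 = 76.59%

76.59%


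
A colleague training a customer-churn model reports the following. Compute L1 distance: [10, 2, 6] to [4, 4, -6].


d = |10-4| + |2-4| + |6+ 6|
  = 6 + 2 + 12
  = 20

20


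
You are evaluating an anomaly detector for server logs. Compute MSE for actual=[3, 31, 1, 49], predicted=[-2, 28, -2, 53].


Squared errors: (3+ 2)²=25, (31-28)²=9, (1+ 2)²=9, (49-53)²=16
Sum = 59
MSE = 59/4 = 59/4

59/4


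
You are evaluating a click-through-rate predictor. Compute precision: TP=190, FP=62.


Precision = TP/(TP+FP)
= 190/(190+62)
= 190/252 = 75.4%

75.4%


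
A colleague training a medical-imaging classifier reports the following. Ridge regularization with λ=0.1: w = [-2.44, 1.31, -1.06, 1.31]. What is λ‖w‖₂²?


‖w‖₂² = (-2.44)² + (1.31)² + (-1.06)² + (1.31)²
     = 5.9536 + 1.7161 + 1.1236 + 1.7161
     = 10.5094
λ·‖w‖₂² = 0.1·10.5094 = 1.05094

1.05094


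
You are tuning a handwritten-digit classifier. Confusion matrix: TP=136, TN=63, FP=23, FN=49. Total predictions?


Total = TP + TN + FP + FN
= 136 + 63 + 23 + 49
= 271
(Predicted positive: 159, predicted negative: 112)

271


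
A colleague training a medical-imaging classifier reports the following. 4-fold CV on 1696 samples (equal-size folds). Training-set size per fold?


Fold size = 1696/4 = 424
Training per fold = 1696 - 424 = 1272

1272


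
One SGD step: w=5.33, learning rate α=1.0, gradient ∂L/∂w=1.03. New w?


w_new = w - α·∇
= 5.33 - 1.0·1.03
= 5.33 - 1.03
= 4.3

4.3


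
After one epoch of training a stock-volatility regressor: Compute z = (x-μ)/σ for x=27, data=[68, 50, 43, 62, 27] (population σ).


μ = 50, σ = 14.4637
z = (27 - 50)/14.4637 = -1.5902

-1.5902


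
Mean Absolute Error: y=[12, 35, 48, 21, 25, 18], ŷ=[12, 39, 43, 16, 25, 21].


Absolute errors: |12-12|=0, |35-39|=4, |48-43|=5, |21-16|=5, |25-25|=0, |18-21|=3
Sum = 17
MAE = 17/6 = 17/6

17/6


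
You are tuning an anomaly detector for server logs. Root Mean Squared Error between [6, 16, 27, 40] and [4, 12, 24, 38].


MSE = 33/4 = 8.25
RMSE = √(33/4) = 2.8723

2.8723


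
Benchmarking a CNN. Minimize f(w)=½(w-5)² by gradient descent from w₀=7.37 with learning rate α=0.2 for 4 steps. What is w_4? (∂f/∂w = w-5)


step 1: grad = 7.37-5 = 2.37; w = 7.37 - 0.2·(2.37) = 6.896
step 2: grad = 6.896-5 = 1.896; w = 6.896 - 0.2·(1.896) = 6.5168
step 3: grad = 6.5168-5 = 1.5168; w = 6.5168 - 0.2·(1.5168) = 6.21344
step 4: grad = 6.21344-5 = 1.21344; w = 6.21344 - 0.2·(1.21344) = 5.970752

5.970752


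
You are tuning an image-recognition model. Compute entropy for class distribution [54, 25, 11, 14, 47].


Probabilities: [54/151, 25/151, 11/151, 14/151, 47/151] ≈ [0.3576, 0.1656, 0.0728, 0.0927, 0.3113]
H = -((54/151)·log₂(54/151) + (25/151)·log₂(25/151) + (11/151)·log₂(11/151) + (14/151)·log₂(14/151) + (47/151)·log₂(47/151))
  = 2.0776 bits

2.0776 bits


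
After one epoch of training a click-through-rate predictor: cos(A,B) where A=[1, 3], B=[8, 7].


A·B = 1·8 + 3·7 = 29
‖A‖ = √10 = 3.1623, ‖B‖ = √113 = 10.6301
cos = 29/(√10·√113) = 29/√1130 = 0.8627

0.8627


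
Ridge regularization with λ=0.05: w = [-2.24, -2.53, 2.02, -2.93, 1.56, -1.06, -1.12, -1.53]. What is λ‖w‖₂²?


‖w‖₂² = (-2.24)² + (-2.53)² + (2.02)² + (-2.93)² + (1.56)² + (-1.06)² + (-1.12)² + (-1.53)²
     = 5.0176 + 6.4009 + 4.0804 + 8.5849 + 2.4336 + 1.1236 + 1.2544 + 2.3409
     = 31.2363
λ·‖w‖₂² = 0.05·31.2363 = 1.561815

1.561815


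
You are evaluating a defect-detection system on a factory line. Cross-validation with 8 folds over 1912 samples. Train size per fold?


Fold size = 1912/8 = 239
Training per fold = 1912 - 239 = 1673

1673
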